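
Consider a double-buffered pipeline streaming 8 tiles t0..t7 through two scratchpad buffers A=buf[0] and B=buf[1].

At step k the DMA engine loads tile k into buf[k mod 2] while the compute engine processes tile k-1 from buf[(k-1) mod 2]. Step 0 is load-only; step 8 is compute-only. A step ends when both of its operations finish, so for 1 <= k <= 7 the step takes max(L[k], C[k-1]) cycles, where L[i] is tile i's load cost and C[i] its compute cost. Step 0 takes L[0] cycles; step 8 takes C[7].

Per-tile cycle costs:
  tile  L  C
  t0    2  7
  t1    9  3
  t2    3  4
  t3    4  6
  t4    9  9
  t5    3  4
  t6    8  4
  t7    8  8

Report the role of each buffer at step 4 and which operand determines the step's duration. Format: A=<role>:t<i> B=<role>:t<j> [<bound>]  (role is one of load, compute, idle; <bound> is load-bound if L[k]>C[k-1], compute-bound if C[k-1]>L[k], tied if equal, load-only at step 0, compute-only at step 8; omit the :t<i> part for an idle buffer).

  0. 2=2c; end=2; A:t0 B:-
  1. max(9,7)=9c; end=11; A:t0 B:t1
  2. max(3,3)=3c; end=14; A:t2 B:t1
  3. max(4,4)=4c; end=18; A:t2 B:t3
  4. max(9,6)=9c; end=27; A:t4 B:t3
  5. max(3,9)=9c; end=36; A:t4 B:t5
  6. max(8,4)=8c; end=44; A:t6 B:t5
  7. max(8,4)=8c; end=52; A:t6 B:t7
  8. 8=8c; end=60; A:t6 B:t7

step 4: A=load:t4 B=compute:t3 [load-bound]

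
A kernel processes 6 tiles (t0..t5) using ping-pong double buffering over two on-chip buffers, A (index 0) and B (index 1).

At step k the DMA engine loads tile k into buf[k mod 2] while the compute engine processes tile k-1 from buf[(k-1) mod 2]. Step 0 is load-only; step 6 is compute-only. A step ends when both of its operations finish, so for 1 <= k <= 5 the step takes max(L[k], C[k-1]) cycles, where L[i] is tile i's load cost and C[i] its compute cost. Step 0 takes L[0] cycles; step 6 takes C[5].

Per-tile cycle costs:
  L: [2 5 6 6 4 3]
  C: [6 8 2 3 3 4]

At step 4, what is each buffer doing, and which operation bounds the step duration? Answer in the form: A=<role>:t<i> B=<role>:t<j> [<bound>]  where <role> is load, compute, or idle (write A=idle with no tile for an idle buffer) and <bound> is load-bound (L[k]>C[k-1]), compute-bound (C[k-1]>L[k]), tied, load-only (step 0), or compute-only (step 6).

  0. 2=2c; end=2; A:t0 B:-
  1. max(5,6)=6c; end=8; A:t0 B:t1
  2. max(6,8)=8c; end=16; A:t2 B:t1
  3. max(6,2)=6c; end=22; A:t2 B:t3
  4. max(4,3)=4c; end=26; A:t4 B:t3
  5. max(3,3)=3c; end=29; A:t4 B:t5
  6. 4=4c; end=33; A:t4 B:t5

step 4: A=load:t4 B=compute:t3 [load-bound]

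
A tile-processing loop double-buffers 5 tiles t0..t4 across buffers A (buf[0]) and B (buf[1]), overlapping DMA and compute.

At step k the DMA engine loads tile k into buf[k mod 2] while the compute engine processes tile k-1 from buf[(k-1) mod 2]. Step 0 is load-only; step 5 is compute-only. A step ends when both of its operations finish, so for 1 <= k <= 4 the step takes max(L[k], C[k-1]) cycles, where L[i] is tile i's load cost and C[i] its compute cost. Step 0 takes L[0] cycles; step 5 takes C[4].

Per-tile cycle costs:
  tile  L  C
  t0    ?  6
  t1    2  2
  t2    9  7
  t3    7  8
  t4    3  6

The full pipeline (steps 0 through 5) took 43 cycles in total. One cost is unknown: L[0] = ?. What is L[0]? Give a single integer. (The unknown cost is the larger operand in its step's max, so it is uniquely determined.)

step 0 | dur = L[0]=? = L[0]  (unknown; binding)
step 1 | dur = max(L[1]=2, C[0]=6) = 6
step 2 | dur = max(L[2]=9, C[1]=2) = 9
step 3 | dur = max(L[3]=7, C[2]=7) = 7
step 4 | dur = max(L[4]=3, C[3]=8) = 8
step 5 | dur = C[4]=6 = 6
sum of known step durations = 36
dur[0] = total - known = 43 - 36 = 7
L[0] is the binding max in step 0, so L[0] = dur[0] = 7

L[0] = 7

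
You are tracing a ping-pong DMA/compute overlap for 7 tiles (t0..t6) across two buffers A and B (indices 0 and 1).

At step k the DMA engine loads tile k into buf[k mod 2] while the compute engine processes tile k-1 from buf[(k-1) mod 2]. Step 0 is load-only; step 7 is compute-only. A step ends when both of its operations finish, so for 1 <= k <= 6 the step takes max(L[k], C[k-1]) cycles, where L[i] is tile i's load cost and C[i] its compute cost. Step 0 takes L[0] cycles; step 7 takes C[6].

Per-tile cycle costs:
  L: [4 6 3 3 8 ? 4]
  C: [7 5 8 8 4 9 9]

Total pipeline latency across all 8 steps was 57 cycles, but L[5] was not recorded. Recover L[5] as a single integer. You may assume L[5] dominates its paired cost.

L[5] = 7

step 0: dur = L[0]=4 = 4
step 1: dur = max(L[1]=6, C[0]=7) = 7
step 2: dur = max(L[2]=3, C[1]=5) = 5
step 3: dur = max(L[3]=3, C[2]=8) = 8
step 4: dur = max(L[4]=8, C[3]=8) = 8
step 5: dur = max(L[5]=?, C[4]=4) = L[5]  (unknown; binding)
step 6: dur = max(L[6]=4, C[5]=9) = 9
step 7: dur = C[6]=9 = 9
sum of known step durations = 50
dur[5] = total - known = 57 - 50 = 7
L[5] is the binding max in step 5, so L[5] = dur[5] = 7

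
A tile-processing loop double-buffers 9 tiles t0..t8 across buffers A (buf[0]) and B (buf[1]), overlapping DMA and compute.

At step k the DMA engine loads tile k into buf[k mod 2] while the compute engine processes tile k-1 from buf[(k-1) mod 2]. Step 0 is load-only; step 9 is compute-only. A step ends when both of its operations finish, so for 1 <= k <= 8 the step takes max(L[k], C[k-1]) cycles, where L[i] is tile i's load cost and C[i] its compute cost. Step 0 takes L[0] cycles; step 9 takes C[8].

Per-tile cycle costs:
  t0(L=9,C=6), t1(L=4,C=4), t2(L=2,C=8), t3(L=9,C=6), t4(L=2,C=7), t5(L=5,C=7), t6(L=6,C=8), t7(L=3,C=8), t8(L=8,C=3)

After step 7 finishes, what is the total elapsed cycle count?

end_cycle[7] = 56

step 0: L[0]=9 → dur=9, Σ=9 | A=load:t0 B=idle [load-only]
step 1: L[1]=4 C[0]=6 → dur=6, Σ=15 | A=compute:t0 B=load:t1 [compute-bound]
step 2: L[2]=2 C[1]=4 → dur=4, Σ=19 | A=load:t2 B=compute:t1 [compute-bound]
step 3: L[3]=9 C[2]=8 → dur=9, Σ=28 | A=compute:t2 B=load:t3 [load-bound]
step 4: L[4]=2 C[3]=6 → dur=6, Σ=34 | A=load:t4 B=compute:t3 [compute-bound]
step 5: L[5]=5 C[4]=7 → dur=7, Σ=41 | A=compute:t4 B=load:t5 [compute-bound]
step 6: L[6]=6 C[5]=7 → dur=7, Σ=48 | A=load:t6 B=compute:t5 [compute-bound]
step 7: L[7]=3 C[6]=8 → dur=8, Σ=56 | A=compute:t6 B=load:t7 [compute-bound]
step 8: L[8]=8 C[7]=8 → dur=8, Σ=64 | A=load:t8 B=compute:t7 [tied]
step 9: C[8]=3 → dur=3, Σ=67 | A=compute:t8 B=idle [compute-only]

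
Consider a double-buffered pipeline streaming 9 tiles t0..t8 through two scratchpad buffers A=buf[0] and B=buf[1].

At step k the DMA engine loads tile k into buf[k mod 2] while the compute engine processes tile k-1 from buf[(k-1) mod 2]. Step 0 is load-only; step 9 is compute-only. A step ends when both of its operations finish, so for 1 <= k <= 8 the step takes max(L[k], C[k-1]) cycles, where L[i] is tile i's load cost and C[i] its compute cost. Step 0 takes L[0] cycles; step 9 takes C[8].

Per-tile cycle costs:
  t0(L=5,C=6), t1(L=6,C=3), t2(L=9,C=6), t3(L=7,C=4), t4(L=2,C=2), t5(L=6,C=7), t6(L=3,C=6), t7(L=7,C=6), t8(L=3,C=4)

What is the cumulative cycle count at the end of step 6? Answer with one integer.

step 0: L[0]=5 → dur=5, Σ=5 | A=load:t0 B=idle [load-only]
step 1: L[1]=6 C[0]=6 → dur=6, Σ=11 | A=compute:t0 B=load:t1 [tied]
step 2: L[2]=9 C[1]=3 → dur=9, Σ=20 | A=load:t2 B=compute:t1 [load-bound]
step 3: L[3]=7 C[2]=6 → dur=7, Σ=27 | A=compute:t2 B=load:t3 [load-bound]
step 4: L[4]=2 C[3]=4 → dur=4, Σ=31 | A=load:t4 B=compute:t3 [compute-bound]
step 5: L[5]=6 C[4]=2 → dur=6, Σ=37 | A=compute:t4 B=load:t5 [load-bound]
step 6: L[6]=3 C[5]=7 → dur=7, Σ=44 | A=load:t6 B=compute:t5 [compute-bound]
step 7: L[7]=7 C[6]=6 → dur=7, Σ=51 | A=compute:t6 B=load:t7 [load-bound]
step 8: L[8]=3 C[7]=6 → dur=6, Σ=57 | A=load:t8 B=compute:t7 [compute-bound]
step 9: C[8]=4 → dur=4, Σ=61 | A=compute:t8 B=idle [compute-only]

end_cycle[6] = 44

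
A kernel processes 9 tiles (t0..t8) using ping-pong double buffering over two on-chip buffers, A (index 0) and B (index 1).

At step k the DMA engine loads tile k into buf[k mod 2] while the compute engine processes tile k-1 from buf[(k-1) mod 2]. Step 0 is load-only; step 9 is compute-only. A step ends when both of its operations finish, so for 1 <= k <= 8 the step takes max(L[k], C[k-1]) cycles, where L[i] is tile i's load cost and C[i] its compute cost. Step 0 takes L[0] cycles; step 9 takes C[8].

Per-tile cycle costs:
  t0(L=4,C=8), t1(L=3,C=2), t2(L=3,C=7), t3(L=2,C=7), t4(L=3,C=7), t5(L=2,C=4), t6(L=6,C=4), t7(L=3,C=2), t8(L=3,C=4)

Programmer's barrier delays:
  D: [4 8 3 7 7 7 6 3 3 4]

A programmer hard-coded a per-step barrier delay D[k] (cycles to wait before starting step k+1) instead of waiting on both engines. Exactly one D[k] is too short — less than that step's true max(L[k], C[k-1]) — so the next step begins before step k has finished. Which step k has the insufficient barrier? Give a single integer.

[0] required=L[0]=4=4 vs D=4 ok
[1] required=max(L[1]=3,C[0]=8)=8 vs D=8 ok
[2] required=max(L[2]=3,C[1]=2)=3 vs D=3 ok
[3] required=max(L[3]=2,C[2]=7)=7 vs D=7 ok
[4] required=max(L[4]=3,C[3]=7)=7 vs D=7 ok
[5] required=max(L[5]=2,C[4]=7)=7 vs D=7 ok
[6] required=max(L[6]=6,C[5]=4)=6 vs D=6 ok
[7] required=max(L[7]=3,C[6]=4)=4 vs D=3 SHORT
[8] required=max(L[8]=3,C[7]=2)=3 vs D=3 ok
[9] required=C[8]=4=4 vs D=4 ok

hazard at step 7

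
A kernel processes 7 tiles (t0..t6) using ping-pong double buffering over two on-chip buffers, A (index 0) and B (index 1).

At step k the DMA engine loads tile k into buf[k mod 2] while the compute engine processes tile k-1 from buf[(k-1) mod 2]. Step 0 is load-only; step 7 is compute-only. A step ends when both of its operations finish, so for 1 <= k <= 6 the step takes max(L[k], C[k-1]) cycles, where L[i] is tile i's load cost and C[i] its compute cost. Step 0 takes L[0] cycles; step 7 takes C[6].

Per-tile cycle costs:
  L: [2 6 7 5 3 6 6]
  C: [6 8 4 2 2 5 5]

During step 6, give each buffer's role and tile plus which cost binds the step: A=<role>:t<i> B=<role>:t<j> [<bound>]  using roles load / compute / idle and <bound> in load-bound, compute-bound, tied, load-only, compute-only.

step 0: L[0]=2 → dur=2, Σ=2 | A=load:t0 B=idle [load-only]
step 1: L[1]=6 C[0]=6 → dur=6, Σ=8 | A=compute:t0 B=load:t1 [tied]
step 2: L[2]=7 C[1]=8 → dur=8, Σ=16 | A=load:t2 B=compute:t1 [compute-bound]
step 3: L[3]=5 C[2]=4 → dur=5, Σ=21 | A=compute:t2 B=load:t3 [load-bound]
step 4: L[4]=3 C[3]=2 → dur=3, Σ=24 | A=load:t4 B=compute:t3 [load-bound]
step 5: L[5]=6 C[4]=2 → dur=6, Σ=30 | A=compute:t4 B=load:t5 [load-bound]
step 6: L[6]=6 C[5]=5 → dur=6, Σ=36 | A=load:t6 B=compute:t5 [load-bound]
step 7: C[6]=5 → dur=5, Σ=41 | A=compute:t6 B=idle [compute-only]

step 6: A=load:t6 B=compute:t5 [load-bound]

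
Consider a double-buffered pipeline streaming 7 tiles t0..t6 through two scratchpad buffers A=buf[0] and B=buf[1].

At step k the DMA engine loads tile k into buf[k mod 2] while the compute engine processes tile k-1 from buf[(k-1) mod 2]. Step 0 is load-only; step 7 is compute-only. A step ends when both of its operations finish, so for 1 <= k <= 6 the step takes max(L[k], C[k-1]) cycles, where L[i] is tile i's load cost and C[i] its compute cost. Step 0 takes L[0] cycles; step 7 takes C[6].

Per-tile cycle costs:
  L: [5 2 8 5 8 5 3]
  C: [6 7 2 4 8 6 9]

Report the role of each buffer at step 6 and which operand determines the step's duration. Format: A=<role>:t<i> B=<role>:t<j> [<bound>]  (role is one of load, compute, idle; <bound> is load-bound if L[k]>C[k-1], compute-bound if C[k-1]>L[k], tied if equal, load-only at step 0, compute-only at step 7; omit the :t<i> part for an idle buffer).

[0] DMA t0→A (5c) ∥ CU idle ⇒ 5c, clock 5
[1] DMA t1→B (2c) ∥ CU A:t0 (6c) ⇒ 6c, clock 11
[2] DMA t2→A (8c) ∥ CU B:t1 (7c) ⇒ 8c, clock 19
[3] DMA t3→B (5c) ∥ CU A:t2 (2c) ⇒ 5c, clock 24
[4] DMA t4→A (8c) ∥ CU B:t3 (4c) ⇒ 8c, clock 32
[5] DMA t5→B (5c) ∥ CU A:t4 (8c) ⇒ 8c, clock 40
[6] DMA t6→A (3c) ∥ CU B:t5 (6c) ⇒ 6c, clock 46
[7] DMA idle ∥ CU A:t6 (9c) ⇒ 9c, clock 55

step 6: A=load:t6 B=compute:t5 [compute-bound]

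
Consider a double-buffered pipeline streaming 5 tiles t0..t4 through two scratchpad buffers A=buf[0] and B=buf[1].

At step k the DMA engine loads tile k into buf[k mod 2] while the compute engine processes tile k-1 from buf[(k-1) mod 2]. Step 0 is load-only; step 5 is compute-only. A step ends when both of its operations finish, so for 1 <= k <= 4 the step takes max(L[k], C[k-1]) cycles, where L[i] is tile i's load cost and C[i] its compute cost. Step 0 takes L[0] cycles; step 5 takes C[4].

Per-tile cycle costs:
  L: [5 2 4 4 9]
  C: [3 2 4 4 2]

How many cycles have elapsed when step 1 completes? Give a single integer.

end_cycle[1] = 8

  0. 5=5c; end=5; A:t0 B:-
  1. max(2,3)=3c; end=8; A:t0 B:t1
  2. max(4,2)=4c; end=12; A:t2 B:t1
  3. max(4,4)=4c; end=16; A:t2 B:t3
  4. max(9,4)=9c; end=25; A:t4 B:t3
  5. 2=2c; end=27; A:t4 B:t3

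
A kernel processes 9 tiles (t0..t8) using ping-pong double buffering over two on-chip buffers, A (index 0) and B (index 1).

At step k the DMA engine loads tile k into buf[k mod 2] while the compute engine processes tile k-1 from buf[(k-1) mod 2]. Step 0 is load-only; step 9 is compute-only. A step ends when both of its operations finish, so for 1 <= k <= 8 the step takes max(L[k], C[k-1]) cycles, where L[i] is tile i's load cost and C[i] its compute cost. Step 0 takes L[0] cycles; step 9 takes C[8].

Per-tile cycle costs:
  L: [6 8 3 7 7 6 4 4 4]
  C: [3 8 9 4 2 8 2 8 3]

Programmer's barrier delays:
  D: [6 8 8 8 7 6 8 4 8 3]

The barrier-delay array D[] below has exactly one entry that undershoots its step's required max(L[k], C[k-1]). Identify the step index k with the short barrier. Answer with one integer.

hazard at step 3

[0] required=L[0]=6=6 vs D=6 ok
[1] required=max(L[1]=8,C[0]=3)=8 vs D=8 ok
[2] required=max(L[2]=3,C[1]=8)=8 vs D=8 ok
[3] required=max(L[3]=7,C[2]=9)=9 vs D=8 SHORT
[4] required=max(L[4]=7,C[3]=4)=7 vs D=7 ok
[5] required=max(L[5]=6,C[4]=2)=6 vs D=6 ok
[6] required=max(L[6]=4,C[5]=8)=8 vs D=8 ok
[7] required=max(L[7]=4,C[6]=2)=4 vs D=4 ok
[8] required=max(L[8]=4,C[7]=8)=8 vs D=8 ok
[9] required=C[8]=3=3 vs D=3 ok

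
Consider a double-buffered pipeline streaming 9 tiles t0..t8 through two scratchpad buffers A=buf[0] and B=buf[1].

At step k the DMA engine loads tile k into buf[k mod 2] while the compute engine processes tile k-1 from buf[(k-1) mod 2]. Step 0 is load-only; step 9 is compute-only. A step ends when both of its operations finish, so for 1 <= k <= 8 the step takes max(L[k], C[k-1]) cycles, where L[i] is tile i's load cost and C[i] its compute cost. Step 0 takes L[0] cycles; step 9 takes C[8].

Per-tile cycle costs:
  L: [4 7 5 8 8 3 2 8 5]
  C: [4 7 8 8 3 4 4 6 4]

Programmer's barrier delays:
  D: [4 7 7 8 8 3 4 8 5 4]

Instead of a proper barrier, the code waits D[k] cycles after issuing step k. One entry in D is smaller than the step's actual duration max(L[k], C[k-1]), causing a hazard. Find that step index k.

k=0 barrier L[0]=4→4c, D[0]=4 ok
k=1 barrier max(L[1]=7,C[0]=4)→7c, D[1]=7 ok
k=2 barrier max(L[2]=5,C[1]=7)→7c, D[2]=7 ok
k=3 barrier max(L[3]=8,C[2]=8)→8c, D[3]=8 ok
k=4 barrier max(L[4]=8,C[3]=8)→8c, D[4]=8 ok
k=5 barrier max(L[5]=3,C[4]=3)→3c, D[5]=3 ok
k=6 barrier max(L[6]=2,C[5]=4)→4c, D[6]=4 ok
k=7 barrier max(L[7]=8,C[6]=4)→8c, D[7]=8 ok
k=8 barrier max(L[8]=5,C[7]=6)→6c, D[8]=5 SHORT
k=9 barrier C[8]=4→4c, D[9]=4 ok

hazard at step 8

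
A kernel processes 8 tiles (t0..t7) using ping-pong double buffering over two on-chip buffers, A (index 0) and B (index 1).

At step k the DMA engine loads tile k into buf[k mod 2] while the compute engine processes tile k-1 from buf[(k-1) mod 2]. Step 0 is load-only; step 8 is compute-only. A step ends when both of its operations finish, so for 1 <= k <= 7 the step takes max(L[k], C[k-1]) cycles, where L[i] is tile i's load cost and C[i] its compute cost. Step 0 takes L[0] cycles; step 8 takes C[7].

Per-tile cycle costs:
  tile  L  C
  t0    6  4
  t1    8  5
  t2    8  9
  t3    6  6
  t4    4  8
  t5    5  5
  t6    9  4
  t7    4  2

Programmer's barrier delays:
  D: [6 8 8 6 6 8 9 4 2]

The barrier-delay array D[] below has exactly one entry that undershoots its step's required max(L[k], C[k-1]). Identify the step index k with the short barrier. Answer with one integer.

[0] required=L[0]=6=6 vs D=6 ok
[1] required=max(L[1]=8,C[0]=4)=8 vs D=8 ok
[2] required=max(L[2]=8,C[1]=5)=8 vs D=8 ok
[3] required=max(L[3]=6,C[2]=9)=9 vs D=6 SHORT
[4] required=max(L[4]=4,C[3]=6)=6 vs D=6 ok
[5] required=max(L[5]=5,C[4]=8)=8 vs D=8 ok
[6] required=max(L[6]=9,C[5]=5)=9 vs D=9 ok
[7] required=max(L[7]=4,C[6]=4)=4 vs D=4 ok
[8] required=C[7]=2=2 vs D=2 ok

hazard at step 3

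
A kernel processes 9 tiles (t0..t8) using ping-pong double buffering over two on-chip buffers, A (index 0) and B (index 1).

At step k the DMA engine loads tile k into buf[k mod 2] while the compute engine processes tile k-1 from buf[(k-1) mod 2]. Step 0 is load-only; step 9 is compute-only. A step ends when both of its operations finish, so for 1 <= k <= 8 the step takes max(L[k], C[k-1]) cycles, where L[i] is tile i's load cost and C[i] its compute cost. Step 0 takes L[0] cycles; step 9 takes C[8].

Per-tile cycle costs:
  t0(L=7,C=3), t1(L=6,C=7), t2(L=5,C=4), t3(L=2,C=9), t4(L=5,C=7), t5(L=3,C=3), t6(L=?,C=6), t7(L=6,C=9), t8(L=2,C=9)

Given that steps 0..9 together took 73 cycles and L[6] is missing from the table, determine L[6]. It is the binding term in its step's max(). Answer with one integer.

L[6] = 9

step 0 = dur = L[0]=7 = 7
step 1 = dur = max(L[1]=6, C[0]=3) = 6
step 2 = dur = max(L[2]=5, C[1]=7) = 7
step 3 = dur = max(L[3]=2, C[2]=4) = 4
step 4 = dur = max(L[4]=5, C[3]=9) = 9
step 5 = dur = max(L[5]=3, C[4]=7) = 7
step 6 = dur = max(L[6]=?, C[5]=3) = L[6]  (unknown; binding)
step 7 = dur = max(L[7]=6, C[6]=6) = 6
step 8 = dur = max(L[8]=2, C[7]=9) = 9
step 9 = dur = C[8]=9 = 9
sum of known step durations = 64
dur[6] = total - known = 73 - 64 = 9
L[6] is the binding max in step 6, so L[6] = dur[6] = 9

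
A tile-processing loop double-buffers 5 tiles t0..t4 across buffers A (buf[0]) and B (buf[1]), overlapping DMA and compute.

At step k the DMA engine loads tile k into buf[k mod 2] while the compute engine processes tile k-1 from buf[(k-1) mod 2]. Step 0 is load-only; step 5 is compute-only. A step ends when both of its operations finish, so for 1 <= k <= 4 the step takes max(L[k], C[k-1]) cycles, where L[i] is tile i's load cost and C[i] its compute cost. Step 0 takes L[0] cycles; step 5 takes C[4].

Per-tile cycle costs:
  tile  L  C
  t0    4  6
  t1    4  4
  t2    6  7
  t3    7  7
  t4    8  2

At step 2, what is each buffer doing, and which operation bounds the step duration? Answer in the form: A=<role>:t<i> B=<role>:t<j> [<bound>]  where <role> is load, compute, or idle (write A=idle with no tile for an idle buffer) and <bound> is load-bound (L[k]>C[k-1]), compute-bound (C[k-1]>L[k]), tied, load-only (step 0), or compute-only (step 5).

[0] DMA t0→A (4c) ∥ CU idle ⇒ 4c, clock 4
[1] DMA t1→B (4c) ∥ CU A:t0 (6c) ⇒ 6c, clock 10
[2] DMA t2→A (6c) ∥ CU B:t1 (4c) ⇒ 6c, clock 16
[3] DMA t3→B (7c) ∥ CU A:t2 (7c) ⇒ 7c, clock 23
[4] DMA t4→A (8c) ∥ CU B:t3 (7c) ⇒ 8c, clock 31
[5] DMA idle ∥ CU A:t4 (2c) ⇒ 2c, clock 33

step 2: A=load:t2 B=compute:t1 [load-bound]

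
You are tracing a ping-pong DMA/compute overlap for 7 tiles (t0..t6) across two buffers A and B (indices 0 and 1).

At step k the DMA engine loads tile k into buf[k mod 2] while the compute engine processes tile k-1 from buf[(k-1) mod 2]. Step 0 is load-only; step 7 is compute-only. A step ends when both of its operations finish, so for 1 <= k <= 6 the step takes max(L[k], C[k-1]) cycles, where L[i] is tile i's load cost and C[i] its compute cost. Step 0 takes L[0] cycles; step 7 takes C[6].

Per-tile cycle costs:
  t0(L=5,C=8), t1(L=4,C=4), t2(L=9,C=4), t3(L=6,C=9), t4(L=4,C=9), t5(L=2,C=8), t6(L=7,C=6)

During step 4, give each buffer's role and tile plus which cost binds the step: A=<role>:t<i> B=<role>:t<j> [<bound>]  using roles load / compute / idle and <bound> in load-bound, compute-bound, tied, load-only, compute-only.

step 4: A=load:t4 B=compute:t3 [compute-bound]

step 0: L[0]=5 → dur=5, Σ=5 | A=load:t0 B=idle [load-only]
step 1: L[1]=4 C[0]=8 → dur=8, Σ=13 | A=compute:t0 B=load:t1 [compute-bound]
step 2: L[2]=9 C[1]=4 → dur=9, Σ=22 | A=load:t2 B=compute:t1 [load-bound]
step 3: L[3]=6 C[2]=4 → dur=6, Σ=28 | A=compute:t2 B=load:t3 [load-bound]
step 4: L[4]=4 C[3]=9 → dur=9, Σ=37 | A=load:t4 B=compute:t3 [compute-bound]
step 5: L[5]=2 C[4]=9 → dur=9, Σ=46 | A=compute:t4 B=load:t5 [compute-bound]
step 6: L[6]=7 C[5]=8 → dur=8, Σ=54 | A=load:t6 B=compute:t5 [compute-bound]
step 7: C[6]=6 → dur=6, Σ=60 | A=compute:t6 B=idle [compute-only]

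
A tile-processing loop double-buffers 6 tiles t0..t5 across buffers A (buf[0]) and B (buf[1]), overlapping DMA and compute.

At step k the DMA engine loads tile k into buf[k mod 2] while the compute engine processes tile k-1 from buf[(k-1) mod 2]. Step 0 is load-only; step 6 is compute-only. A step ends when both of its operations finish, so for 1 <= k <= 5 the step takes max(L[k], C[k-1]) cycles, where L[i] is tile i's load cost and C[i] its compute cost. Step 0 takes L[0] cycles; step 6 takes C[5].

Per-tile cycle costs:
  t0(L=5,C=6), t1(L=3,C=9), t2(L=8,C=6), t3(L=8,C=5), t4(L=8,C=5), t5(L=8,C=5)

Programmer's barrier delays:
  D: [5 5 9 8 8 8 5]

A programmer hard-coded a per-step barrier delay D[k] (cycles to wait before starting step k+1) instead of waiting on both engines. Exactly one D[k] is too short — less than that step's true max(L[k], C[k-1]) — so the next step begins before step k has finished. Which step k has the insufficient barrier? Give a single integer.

[0] required=L[0]=5=5 vs D=5 ok
[1] required=max(L[1]=3,C[0]=6)=6 vs D=5 SHORT
[2] required=max(L[2]=8,C[1]=9)=9 vs D=9 ok
[3] required=max(L[3]=8,C[2]=6)=8 vs D=8 ok
[4] required=max(L[4]=8,C[3]=5)=8 vs D=8 ok
[5] required=max(L[5]=8,C[4]=5)=8 vs D=8 ok
[6] required=C[5]=5=5 vs D=5 ok

hazard at step 1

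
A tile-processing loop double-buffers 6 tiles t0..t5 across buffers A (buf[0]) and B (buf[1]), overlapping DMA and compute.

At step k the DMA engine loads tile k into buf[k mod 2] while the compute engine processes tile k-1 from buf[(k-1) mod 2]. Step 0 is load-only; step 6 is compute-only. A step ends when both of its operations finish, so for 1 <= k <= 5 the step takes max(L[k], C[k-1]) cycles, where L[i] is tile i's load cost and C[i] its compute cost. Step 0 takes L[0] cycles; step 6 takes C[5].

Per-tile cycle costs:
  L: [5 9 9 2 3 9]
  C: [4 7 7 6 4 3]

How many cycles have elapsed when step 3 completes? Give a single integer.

end_cycle[3] = 30

step 0: L[0]=5 → dur=5, Σ=5 | A=load:t0 B=idle [load-only]
step 1: L[1]=9 C[0]=4 → dur=9, Σ=14 | A=compute:t0 B=load:t1 [load-bound]
step 2: L[2]=9 C[1]=7 → dur=9, Σ=23 | A=load:t2 B=compute:t1 [load-bound]
step 3: L[3]=2 C[2]=7 → dur=7, Σ=30 | A=compute:t2 B=load:t3 [compute-bound]
step 4: L[4]=3 C[3]=6 → dur=6, Σ=36 | A=load:t4 B=compute:t3 [compute-bound]
step 5: L[5]=9 C[4]=4 → dur=9, Σ=45 | A=compute:t4 B=load:t5 [load-bound]
step 6: C[5]=3 → dur=3, Σ=48 | A=idle B=compute:t5 [compute-only]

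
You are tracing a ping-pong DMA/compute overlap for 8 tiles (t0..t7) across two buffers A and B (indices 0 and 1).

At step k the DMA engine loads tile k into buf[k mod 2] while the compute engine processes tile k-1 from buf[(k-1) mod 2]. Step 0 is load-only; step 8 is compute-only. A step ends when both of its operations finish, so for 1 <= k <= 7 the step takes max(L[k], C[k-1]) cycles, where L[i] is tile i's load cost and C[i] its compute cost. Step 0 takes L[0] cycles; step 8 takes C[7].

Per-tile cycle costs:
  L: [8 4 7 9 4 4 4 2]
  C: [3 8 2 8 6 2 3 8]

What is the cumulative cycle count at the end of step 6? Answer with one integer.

k=0 load=t0/8c comp=- wait=8 total=8
k=1 load=t1/4c comp=t0/3c wait=4 total=12
k=2 load=t2/7c comp=t1/8c wait=8 total=20
k=3 load=t3/9c comp=t2/2c wait=9 total=29
k=4 load=t4/4c comp=t3/8c wait=8 total=37
k=5 load=t5/4c comp=t4/6c wait=6 total=43
k=6 load=t6/4c comp=t5/2c wait=4 total=47
k=7 load=t7/2c comp=t6/3c wait=3 total=50
k=8 load=- comp=t7/8c wait=8 total=58

end_cycle[6] = 47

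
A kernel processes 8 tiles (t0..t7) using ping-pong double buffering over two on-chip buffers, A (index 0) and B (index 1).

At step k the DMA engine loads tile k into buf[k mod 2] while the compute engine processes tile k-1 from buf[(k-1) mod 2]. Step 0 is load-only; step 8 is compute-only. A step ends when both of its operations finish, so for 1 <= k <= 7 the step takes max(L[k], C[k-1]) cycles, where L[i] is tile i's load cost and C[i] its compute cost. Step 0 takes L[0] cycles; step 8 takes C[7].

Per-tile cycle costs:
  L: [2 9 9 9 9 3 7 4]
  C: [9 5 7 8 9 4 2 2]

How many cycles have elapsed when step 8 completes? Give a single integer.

k=0 load=t0/2c comp=- wait=2 total=2
k=1 load=t1/9c comp=t0/9c wait=9 total=11
k=2 load=t2/9c comp=t1/5c wait=9 total=20
k=3 load=t3/9c comp=t2/7c wait=9 total=29
k=4 load=t4/9c comp=t3/8c wait=9 total=38
k=5 load=t5/3c comp=t4/9c wait=9 total=47
k=6 load=t6/7c comp=t5/4c wait=7 total=54
k=7 load=t7/4c comp=t6/2c wait=4 total=58
k=8 load=- comp=t7/2c wait=2 total=60

end_cycle[8] = 60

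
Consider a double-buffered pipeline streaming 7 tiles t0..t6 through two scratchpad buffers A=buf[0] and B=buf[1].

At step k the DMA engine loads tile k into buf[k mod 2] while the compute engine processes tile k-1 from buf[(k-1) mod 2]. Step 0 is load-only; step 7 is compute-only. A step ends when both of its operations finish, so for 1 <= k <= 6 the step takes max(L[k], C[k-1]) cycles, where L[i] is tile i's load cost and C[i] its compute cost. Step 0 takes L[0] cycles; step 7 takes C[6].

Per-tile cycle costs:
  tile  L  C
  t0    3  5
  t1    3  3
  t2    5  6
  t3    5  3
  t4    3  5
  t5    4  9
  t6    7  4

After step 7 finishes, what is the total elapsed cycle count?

end_cycle[7] = 40

  0. 3=3c; end=3; A:t0 B:-
  1. max(3,5)=5c; end=8; A:t0 B:t1
  2. max(5,3)=5c; end=13; A:t2 B:t1
  3. max(5,6)=6c; end=19; A:t2 B:t3
  4. max(3,3)=3c; end=22; A:t4 B:t3
  5. max(4,5)=5c; end=27; A:t4 B:t5
  6. max(7,9)=9c; end=36; A:t6 B:t5
  7. 4=4c; end=40; A:t6 B:t5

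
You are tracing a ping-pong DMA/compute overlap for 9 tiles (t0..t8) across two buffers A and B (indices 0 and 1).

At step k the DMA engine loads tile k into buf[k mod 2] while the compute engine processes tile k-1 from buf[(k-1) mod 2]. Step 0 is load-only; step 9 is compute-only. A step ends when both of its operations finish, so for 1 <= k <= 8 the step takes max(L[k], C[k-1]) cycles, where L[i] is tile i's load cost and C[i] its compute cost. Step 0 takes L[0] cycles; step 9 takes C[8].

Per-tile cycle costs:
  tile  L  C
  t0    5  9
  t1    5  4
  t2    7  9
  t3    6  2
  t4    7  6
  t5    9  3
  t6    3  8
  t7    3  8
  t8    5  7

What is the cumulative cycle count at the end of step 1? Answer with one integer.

  0. 5=5c; end=5; A:t0 B:-
  1. max(5,9)=9c; end=14; A:t0 B:t1
  2. max(7,4)=7c; end=21; A:t2 B:t1
  3. max(6,9)=9c; end=30; A:t2 B:t3
  4. max(7,2)=7c; end=37; A:t4 B:t3
  5. max(9,6)=9c; end=46; A:t4 B:t5
  6. max(3,3)=3c; end=49; A:t6 B:t5
  7. max(3,8)=8c; end=57; A:t6 B:t7
  8. max(5,8)=8c; end=65; A:t8 B:t7
  9. 7=7c; end=72; A:t8 B:t7

end_cycle[1] = 14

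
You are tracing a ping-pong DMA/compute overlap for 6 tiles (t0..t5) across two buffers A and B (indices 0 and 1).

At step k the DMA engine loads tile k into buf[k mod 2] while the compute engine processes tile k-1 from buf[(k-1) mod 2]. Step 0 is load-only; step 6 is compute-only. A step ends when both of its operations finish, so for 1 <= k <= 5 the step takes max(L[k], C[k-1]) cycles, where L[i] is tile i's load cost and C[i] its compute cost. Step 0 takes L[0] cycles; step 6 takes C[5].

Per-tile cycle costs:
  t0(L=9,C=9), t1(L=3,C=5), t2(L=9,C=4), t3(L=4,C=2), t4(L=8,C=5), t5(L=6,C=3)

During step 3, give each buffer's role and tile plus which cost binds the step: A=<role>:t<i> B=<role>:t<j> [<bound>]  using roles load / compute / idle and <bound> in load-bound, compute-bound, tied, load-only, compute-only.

step 0: L[0]=9 → dur=9, Σ=9 | A=load:t0 B=idle [load-only]
step 1: L[1]=3 C[0]=9 → dur=9, Σ=18 | A=compute:t0 B=load:t1 [compute-bound]
step 2: L[2]=9 C[1]=5 → dur=9, Σ=27 | A=load:t2 B=compute:t1 [load-bound]
step 3: L[3]=4 C[2]=4 → dur=4, Σ=31 | A=compute:t2 B=load:t3 [tied]
step 4: L[4]=8 C[3]=2 → dur=8, Σ=39 | A=load:t4 B=compute:t3 [load-bound]
step 5: L[5]=6 C[4]=5 → dur=6, Σ=45 | A=compute:t4 B=load:t5 [load-bound]
step 6: C[5]=3 → dur=3, Σ=48 | A=idle B=compute:t5 [compute-only]

step 3: A=compute:t2 B=load:t3 [tied]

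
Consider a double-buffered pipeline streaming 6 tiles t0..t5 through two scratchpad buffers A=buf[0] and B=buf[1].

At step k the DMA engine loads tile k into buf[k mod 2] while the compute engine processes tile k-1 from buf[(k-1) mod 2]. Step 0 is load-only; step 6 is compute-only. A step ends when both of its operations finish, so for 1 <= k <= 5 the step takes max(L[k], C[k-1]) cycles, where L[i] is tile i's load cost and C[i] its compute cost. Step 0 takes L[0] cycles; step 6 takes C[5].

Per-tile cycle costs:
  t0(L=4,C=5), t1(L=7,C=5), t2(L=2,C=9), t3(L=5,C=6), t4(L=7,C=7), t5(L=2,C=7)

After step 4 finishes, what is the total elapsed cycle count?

end_cycle[4] = 32

  0. 4=4c; end=4; A:t0 B:-
  1. max(7,5)=7c; end=11; A:t0 B:t1
  2. max(2,5)=5c; end=16; A:t2 B:t1
  3. max(5,9)=9c; end=25; A:t2 B:t3
  4. max(7,6)=7c; end=32; A:t4 B:t3
  5. max(2,7)=7c; end=39; A:t4 B:t5
  6. 7=7c; end=46; A:t4 B:t5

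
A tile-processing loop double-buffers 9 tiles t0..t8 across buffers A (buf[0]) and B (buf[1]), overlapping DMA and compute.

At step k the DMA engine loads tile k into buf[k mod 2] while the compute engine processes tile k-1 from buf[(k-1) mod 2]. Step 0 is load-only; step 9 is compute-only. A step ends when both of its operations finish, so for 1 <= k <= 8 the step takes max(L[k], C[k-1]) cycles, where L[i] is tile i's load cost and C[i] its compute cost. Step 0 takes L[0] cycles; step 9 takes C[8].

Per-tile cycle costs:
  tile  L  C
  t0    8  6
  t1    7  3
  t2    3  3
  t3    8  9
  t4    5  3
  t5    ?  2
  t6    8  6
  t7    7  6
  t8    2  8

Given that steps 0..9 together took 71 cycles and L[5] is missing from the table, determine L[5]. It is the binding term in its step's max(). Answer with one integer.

step 0 → dur = L[0]=8 = 8
step 1 → dur = max(L[1]=7, C[0]=6) = 7
step 2 → dur = max(L[2]=3, C[1]=3) = 3
step 3 → dur = max(L[3]=8, C[2]=3) = 8
step 4 → dur = max(L[4]=5, C[3]=9) = 9
step 5 → dur = max(L[5]=?, C[4]=3) = L[5]  (unknown; binding)
step 6 → dur = max(L[6]=8, C[5]=2) = 8
step 7 → dur = max(L[7]=7, C[6]=6) = 7
step 8 → dur = max(L[8]=2, C[7]=6) = 6
step 9 → dur = C[8]=8 = 8
sum of known step durations = 64
dur[5] = total - known = 71 - 64 = 7
L[5] is the binding max in step 5, so L[5] = dur[5] = 7

L[5] = 7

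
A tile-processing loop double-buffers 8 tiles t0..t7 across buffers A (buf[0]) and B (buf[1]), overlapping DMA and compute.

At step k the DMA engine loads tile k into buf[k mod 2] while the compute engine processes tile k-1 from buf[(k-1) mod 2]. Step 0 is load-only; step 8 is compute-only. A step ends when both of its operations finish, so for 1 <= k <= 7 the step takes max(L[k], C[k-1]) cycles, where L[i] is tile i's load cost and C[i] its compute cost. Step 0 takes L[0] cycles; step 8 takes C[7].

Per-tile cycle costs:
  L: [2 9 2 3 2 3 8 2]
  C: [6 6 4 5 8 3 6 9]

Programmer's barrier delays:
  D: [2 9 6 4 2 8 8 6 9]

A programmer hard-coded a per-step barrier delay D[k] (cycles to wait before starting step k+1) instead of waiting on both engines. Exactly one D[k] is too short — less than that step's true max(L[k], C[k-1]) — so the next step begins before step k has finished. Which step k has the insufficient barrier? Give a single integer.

k=0 barrier L[0]=2→2c, D[0]=2 ok
k=1 barrier max(L[1]=9,C[0]=6)→9c, D[1]=9 ok
k=2 barrier max(L[2]=2,C[1]=6)→6c, D[2]=6 ok
k=3 barrier max(L[3]=3,C[2]=4)→4c, D[3]=4 ok
k=4 barrier max(L[4]=2,C[3]=5)→5c, D[4]=2 SHORT
k=5 barrier max(L[5]=3,C[4]=8)→8c, D[5]=8 ok
k=6 barrier max(L[6]=8,C[5]=3)→8c, D[6]=8 ok
k=7 barrier max(L[7]=2,C[6]=6)→6c, D[7]=6 ok
k=8 barrier C[7]=9→9c, D[8]=9 ok

hazard at step 4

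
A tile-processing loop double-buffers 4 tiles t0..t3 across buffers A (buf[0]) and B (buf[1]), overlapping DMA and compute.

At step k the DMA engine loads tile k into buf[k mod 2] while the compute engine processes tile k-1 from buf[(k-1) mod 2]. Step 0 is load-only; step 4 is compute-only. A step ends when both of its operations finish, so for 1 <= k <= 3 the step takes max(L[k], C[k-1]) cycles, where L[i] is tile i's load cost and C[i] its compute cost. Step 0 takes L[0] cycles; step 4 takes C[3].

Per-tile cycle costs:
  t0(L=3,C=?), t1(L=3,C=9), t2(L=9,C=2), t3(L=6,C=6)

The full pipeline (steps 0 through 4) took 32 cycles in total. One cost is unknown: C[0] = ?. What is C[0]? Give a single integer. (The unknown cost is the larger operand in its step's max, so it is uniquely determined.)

step 0: dur = L[0]=3 = 3
step 1: dur = max(L[1]=3, C[0]=?) = C[0]  (unknown; binding)
step 2: dur = max(L[2]=9, C[1]=9) = 9
step 3: dur = max(L[3]=6, C[2]=2) = 6
step 4: dur = C[3]=6 = 6
sum of known step durations = 24
dur[1] = total - known = 32 - 24 = 8
C[0] is the binding max in step 1, so C[0] = dur[1] = 8

C[0] = 8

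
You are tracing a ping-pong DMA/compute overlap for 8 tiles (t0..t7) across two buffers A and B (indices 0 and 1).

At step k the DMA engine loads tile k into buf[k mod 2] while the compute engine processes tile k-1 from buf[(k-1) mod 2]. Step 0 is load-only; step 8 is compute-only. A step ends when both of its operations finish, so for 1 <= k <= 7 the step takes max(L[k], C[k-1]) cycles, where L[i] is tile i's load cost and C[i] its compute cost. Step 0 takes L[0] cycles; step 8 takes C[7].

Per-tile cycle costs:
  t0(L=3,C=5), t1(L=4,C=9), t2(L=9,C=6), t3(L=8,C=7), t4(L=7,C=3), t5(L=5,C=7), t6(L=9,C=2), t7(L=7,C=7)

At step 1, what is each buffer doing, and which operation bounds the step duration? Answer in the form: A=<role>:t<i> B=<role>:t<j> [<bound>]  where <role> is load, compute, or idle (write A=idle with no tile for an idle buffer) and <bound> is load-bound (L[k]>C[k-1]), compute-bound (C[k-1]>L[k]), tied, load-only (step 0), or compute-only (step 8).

k=0 load=t0/3c comp=- wait=3 total=3
k=1 load=t1/4c comp=t0/5c wait=5 total=8
k=2 load=t2/9c comp=t1/9c wait=9 total=17
k=3 load=t3/8c comp=t2/6c wait=8 total=25
k=4 load=t4/7c comp=t3/7c wait=7 total=32
k=5 load=t5/5c comp=t4/3c wait=5 total=37
k=6 load=t6/9c comp=t5/7c wait=9 total=46
k=7 load=t7/7c comp=t6/2c wait=7 total=53
k=8 load=- comp=t7/7c wait=7 total=60

step 1: A=compute:t0 B=load:t1 [compute-bound]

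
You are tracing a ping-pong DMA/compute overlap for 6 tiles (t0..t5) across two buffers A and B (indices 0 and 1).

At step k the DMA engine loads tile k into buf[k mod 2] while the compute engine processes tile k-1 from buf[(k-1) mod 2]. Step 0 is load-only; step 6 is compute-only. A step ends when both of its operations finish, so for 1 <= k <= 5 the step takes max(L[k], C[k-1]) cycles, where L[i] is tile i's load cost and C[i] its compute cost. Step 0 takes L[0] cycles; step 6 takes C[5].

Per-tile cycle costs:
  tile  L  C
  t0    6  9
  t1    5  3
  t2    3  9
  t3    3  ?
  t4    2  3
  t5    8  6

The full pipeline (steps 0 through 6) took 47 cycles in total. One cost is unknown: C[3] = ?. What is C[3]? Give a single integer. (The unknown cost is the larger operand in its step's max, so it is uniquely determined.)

step 0: dur = L[0]=6 = 6
step 1: dur = max(L[1]=5, C[0]=9) = 9
step 2: dur = max(L[2]=3, C[1]=3) = 3
step 3: dur = max(L[3]=3, C[2]=9) = 9
step 4: dur = max(L[4]=2, C[3]=?) = C[3]  (unknown; binding)
step 5: dur = max(L[5]=8, C[4]=3) = 8
step 6: dur = C[5]=6 = 6
sum of known step durations = 41
dur[4] = total - known = 47 - 41 = 6
C[3] is the binding max in step 4, so C[3] = dur[4] = 6

C[3] = 6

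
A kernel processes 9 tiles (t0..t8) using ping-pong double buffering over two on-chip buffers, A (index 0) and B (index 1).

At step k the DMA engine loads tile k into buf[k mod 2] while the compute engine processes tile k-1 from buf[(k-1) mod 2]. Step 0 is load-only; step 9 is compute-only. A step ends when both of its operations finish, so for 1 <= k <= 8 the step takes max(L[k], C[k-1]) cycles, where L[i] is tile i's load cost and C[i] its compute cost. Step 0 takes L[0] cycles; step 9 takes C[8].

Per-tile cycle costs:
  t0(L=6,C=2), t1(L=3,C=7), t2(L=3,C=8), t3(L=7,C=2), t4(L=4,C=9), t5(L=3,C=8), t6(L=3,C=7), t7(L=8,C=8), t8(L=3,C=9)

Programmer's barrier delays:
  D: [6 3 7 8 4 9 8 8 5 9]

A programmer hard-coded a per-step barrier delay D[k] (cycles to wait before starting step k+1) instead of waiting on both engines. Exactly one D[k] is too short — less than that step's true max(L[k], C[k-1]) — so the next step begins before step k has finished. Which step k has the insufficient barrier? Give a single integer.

hazard at step 8

[0] required=L[0]=6=6 vs D=6 ok
[1] required=max(L[1]=3,C[0]=2)=3 vs D=3 ok
[2] required=max(L[2]=3,C[1]=7)=7 vs D=7 ok
[3] required=max(L[3]=7,C[2]=8)=8 vs D=8 ok
[4] required=max(L[4]=4,C[3]=2)=4 vs D=4 ok
[5] required=max(L[5]=3,C[4]=9)=9 vs D=9 ok
[6] required=max(L[6]=3,C[5]=8)=8 vs D=8 ok
[7] required=max(L[7]=8,C[6]=7)=8 vs D=8 ok
[8] required=max(L[8]=3,C[7]=8)=8 vs D=5 SHORT
[9] required=C[8]=9=9 vs D=9 ok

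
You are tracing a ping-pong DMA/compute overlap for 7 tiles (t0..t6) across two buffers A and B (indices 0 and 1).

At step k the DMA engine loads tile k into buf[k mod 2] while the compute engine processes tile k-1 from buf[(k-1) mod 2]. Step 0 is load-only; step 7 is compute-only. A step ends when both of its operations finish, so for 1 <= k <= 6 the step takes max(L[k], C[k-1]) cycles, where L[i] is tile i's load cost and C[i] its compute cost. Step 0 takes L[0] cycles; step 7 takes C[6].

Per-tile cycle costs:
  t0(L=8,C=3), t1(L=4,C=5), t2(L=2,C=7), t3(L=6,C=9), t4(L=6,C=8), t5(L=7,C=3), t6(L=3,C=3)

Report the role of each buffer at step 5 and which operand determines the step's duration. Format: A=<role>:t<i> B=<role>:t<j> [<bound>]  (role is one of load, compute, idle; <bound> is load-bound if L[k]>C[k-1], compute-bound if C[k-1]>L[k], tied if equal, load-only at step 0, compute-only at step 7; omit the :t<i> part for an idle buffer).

step 5: A=compute:t4 B=load:t5 [compute-bound]

step 0: L[0]=8 → dur=8, Σ=8 | A=load:t0 B=idle [load-only]
step 1: L[1]=4 C[0]=3 → dur=4, Σ=12 | A=compute:t0 B=load:t1 [load-bound]
step 2: L[2]=2 C[1]=5 → dur=5, Σ=17 | A=load:t2 B=compute:t1 [compute-bound]
step 3: L[3]=6 C[2]=7 → dur=7, Σ=24 | A=compute:t2 B=load:t3 [compute-bound]
step 4: L[4]=6 C[3]=9 → dur=9, Σ=33 | A=load:t4 B=compute:t3 [compute-bound]
step 5: L[5]=7 C[4]=8 → dur=8, Σ=41 | A=compute:t4 B=load:t5 [compute-bound]
step 6: L[6]=3 C[5]=3 → dur=3, Σ=44 | A=load:t6 B=compute:t5 [tied]
step 7: C[6]=3 → dur=3, Σ=47 | A=compute:t6 B=idle [compute-only]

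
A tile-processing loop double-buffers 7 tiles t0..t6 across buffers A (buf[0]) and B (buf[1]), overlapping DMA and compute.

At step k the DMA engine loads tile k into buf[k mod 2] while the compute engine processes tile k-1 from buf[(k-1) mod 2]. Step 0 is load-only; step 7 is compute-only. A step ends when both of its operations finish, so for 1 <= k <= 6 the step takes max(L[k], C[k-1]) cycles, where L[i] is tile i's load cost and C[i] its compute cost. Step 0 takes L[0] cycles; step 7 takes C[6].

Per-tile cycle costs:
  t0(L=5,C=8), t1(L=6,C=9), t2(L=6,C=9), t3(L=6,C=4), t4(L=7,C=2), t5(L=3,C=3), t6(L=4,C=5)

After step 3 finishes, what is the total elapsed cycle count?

end_cycle[3] = 31

  0. 5=5c; end=5; A:t0 B:-
  1. max(6,8)=8c; end=13; A:t0 B:t1
  2. max(6,9)=9c; end=22; A:t2 B:t1
  3. max(6,9)=9c; end=31; A:t2 B:t3
  4. max(7,4)=7c; end=38; A:t4 B:t3
  5. max(3,2)=3c; end=41; A:t4 B:t5
  6. max(4,3)=4c; end=45; A:t6 B:t5
  7. 5=5c; end=50; A:t6 B:t5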